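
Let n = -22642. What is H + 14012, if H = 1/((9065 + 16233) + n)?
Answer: 37215873/2656 ≈ 14012.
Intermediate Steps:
H = 1/2656 (H = 1/((9065 + 16233) - 22642) = 1/(25298 - 22642) = 1/2656 ≈ 0.00037651)
H + 14012 = 1/2656 + 14012 = 37215873/2656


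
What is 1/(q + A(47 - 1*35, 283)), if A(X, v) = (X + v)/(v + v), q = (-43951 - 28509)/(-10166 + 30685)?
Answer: -11613754/34959255 ≈ -0.33221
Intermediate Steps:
q = -72460/20519 ≈ -3.5314
A(X, v) = (X + v)/(2*v) (A(X, v) = (X + v)/((2*v)) = (X + v)*(1/(2*v)) = (X + v)/(2*v))
1/(q + A(47 - 1*35, 283)) = 1/(-72460/20519 + (½)*((47 - 1*35) + 283)/283) = 1/(-72460/20519 + (½)*(1/283)*((47 - 35) + 283)) = 1/(-72460/20519 + (½)*(1/283)*(12 + 283)) = 1/(-72460/20519 + (½)*(1/283)*295) = 1/(-72460/20519 + 295/566) = 1/(-34959255/11613754) = -11613754/34959255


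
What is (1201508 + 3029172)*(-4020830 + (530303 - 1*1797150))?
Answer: -22370469330360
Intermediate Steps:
(1201508 + 3029172)*(-4020830 + (530303 - 1*1797150)) = 4230680*(-4020830 + (530303 - 1797150)) = 4230680*(-4020830 - 1266847) = 4230680*(-5287677) = -22370469330360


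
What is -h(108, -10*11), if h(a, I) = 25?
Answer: -25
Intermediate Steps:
-h(108, -10*11) = -1*25 = -25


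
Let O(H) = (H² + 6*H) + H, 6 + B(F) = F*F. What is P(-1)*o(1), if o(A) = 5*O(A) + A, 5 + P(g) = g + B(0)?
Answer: -492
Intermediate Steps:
B(F) = -6 + F² (B(F) = -6 + F*F = -6 + F²)
O(H) = H² + 7*H
P(g) = -11 + g (P(g) = -5 + (g + (-6 + 0²)) = -5 + (g + (-6 + 0)) = -5 + (g - 6) = -5 + (-6 + g) = -11 + g)
o(A) = A + 5*A*(7 + A) (o(A) = 5*(A*(7 + A)) + A = 5*A*(7 + A) + A = A + 5*A*(7 + A))
P(-1)*o(1) = (-11 - 1)*(1*(36 + 5*1)) = -12*(36 + 5) = -12*41 = -492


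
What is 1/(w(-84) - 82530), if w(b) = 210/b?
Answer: -2/165065 ≈ -1.2116e-5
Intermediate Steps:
1/(w(-84) - 82530) = 1/(210/(-84) - 82530) = 1/(210*(-1/84) - 82530) = 1/(-5/2 - 82530) = 1/(-165065/2) = -2/165065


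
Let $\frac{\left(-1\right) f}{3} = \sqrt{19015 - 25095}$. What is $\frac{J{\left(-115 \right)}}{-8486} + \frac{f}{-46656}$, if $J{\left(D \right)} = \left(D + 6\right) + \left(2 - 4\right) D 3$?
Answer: $- \frac{581}{8486} + \frac{i \sqrt{95}}{1944} \approx -0.068466 + 0.0050138 i$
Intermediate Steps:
$f = - 24 i \sqrt{95}$ ($f = - 3 \sqrt{19015 - 25095} = - 3 \sqrt{-6080} = - 3 \cdot 8 i \sqrt{95} = - 24 i \sqrt{95} \approx - 233.92 i$)
$J{\left(D \right)} = 6 - 5 D$ ($J{\left(D \right)} = \left(6 + D\right) + - 2 D 3 = \left(6 + D\right) - 6 D = 6 - 5 D$)
$\frac{J{\left(-115 \right)}}{-8486} + \frac{f}{-46656} = \frac{6 - -575}{-8486} + \frac{\left(-24\right) i \sqrt{95}}{-46656} = \left(6 + 575\right) \left(- \frac{1}{8486}\right) + - 24 i \sqrt{95} \left(- \frac{1}{46656}\right) = 581 \left(- \frac{1}{8486}\right) + \frac{i \sqrt{95}}{1944} = - \frac{581}{8486} + \frac{i \sqrt{95}}{1944}$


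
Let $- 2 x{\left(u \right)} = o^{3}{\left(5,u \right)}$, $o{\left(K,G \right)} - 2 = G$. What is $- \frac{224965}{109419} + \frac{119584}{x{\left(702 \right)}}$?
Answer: $- \frac{1226867686643}{596527878144} \approx -2.0567$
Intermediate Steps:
$o{\left(K,G \right)} = 2 + G$
$x{\left(u \right)} = - \frac{\left(2 + u\right)^{3}}{2}$
$- \frac{224965}{109419} + \frac{119584}{x{\left(702 \right)}} = - \frac{224965}{109419} + \frac{119584}{\left(- \frac{1}{2}\right) \left(2 + 702\right)^{3}} = \left(-224965\right) \frac{1}{109419} + \frac{119584}{\left(- \frac{1}{2}\right) 704^{3}} = - \frac{224965}{109419} + \frac{119584}{\left(- \frac{1}{2}\right) 348913664} = - \frac{224965}{109419} + \frac{119584}{-174456832} = - \frac{224965}{109419} + 119584 \left(- \frac{1}{174456832}\right) = - \frac{224965}{109419} - \frac{3737}{5451776} = - \frac{1226867686643}{596527878144}$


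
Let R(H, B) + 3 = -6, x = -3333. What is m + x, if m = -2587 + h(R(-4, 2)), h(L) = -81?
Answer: -6001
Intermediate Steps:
R(H, B) = -9 (R(H, B) = -3 - 6 = -9)
m = -2668 (m = -2587 - 81 = -2668)
m + x = -2668 - 3333 = -6001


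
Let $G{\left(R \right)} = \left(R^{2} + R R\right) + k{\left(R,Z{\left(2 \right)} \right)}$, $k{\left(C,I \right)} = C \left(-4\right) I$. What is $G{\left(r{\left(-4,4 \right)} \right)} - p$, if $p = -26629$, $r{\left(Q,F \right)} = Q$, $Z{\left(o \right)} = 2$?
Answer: $26693$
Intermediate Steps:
$k{\left(C,I \right)} = - 4 C I$
$G{\left(R \right)} = - 8 R + 2 R^{2}$ ($G{\left(R \right)} = \left(R^{2} + R R\right) - 4 R 2 = \left(R^{2} + R^{2}\right) - 8 R = 2 R^{2} - 8 R = - 8 R + 2 R^{2}$)
$G{\left(r{\left(-4,4 \right)} \right)} - p = 2 \left(-4\right) \left(-4 - 4\right) - -26629 = 2 \left(-4\right) \left(-8\right) + 26629 = 64 + 26629 = 26693$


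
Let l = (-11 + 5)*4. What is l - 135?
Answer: -159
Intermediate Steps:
l = -24 (l = -6*4 = -24)
l - 135 = -24 - 135 = -159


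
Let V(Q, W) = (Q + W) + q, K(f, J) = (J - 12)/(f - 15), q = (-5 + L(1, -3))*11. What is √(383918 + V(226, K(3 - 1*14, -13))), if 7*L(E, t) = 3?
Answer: √12722752042/182 ≈ 619.75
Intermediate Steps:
L(E, t) = 3/7 (L(E, t) = (⅐)*3 = 3/7)
q = -352/7 (q = (-5 + 3/7)*11 = -32/7*11 = -352/7 ≈ -50.286)
K(f, J) = (-12 + J)/(-15 + f)
V(Q, W) = -352/7 + Q + W (V(Q, W) = (Q + W) - 352/7 = -352/7 + Q + W)
√(383918 + V(226, K(3 - 1*14, -13))) = √(383918 + (-352/7 + 226 + (-12 - 13)/(-15 + (3 - 1*14)))) = √(383918 + (-352/7 + 226 - 25/(-15 + (3 - 14)))) = √(383918 + (-352/7 + 226 - 25/(-15 - 11))) = √(383918 + (-352/7 + 226 - 25/(-26))) = √(383918 + (-352/7 + 226 - 1/26*(-25))) = √(383918 + (-352/7 + 226 + 25/26)) = √(383918 + 32155/182) = √(69905231/182) = √12722752042/182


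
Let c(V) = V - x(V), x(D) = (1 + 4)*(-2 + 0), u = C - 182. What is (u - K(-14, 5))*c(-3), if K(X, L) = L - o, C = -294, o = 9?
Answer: -3304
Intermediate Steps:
K(X, L) = -9 + L (K(X, L) = L - 1*9 = L - 9 = -9 + L)
u = -476 (u = -294 - 182 = -476)
x(D) = -10 (x(D) = 5*(-2) = -10)
c(V) = 10 + V (c(V) = V - 1*(-10) = V + 10 = 10 + V)
(u - K(-14, 5))*c(-3) = (-476 - (-9 + 5))*(10 - 3) = (-476 - 1*(-4))*7 = (-476 + 4)*7 = -472*7 = -3304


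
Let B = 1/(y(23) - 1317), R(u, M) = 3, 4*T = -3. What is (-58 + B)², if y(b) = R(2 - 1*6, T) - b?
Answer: 6013537209/1787569 ≈ 3364.1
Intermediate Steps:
T = -¾ (T = (¼)*(-3) = -¾ ≈ -0.75000)
y(b) = 3 - b
B = -1/1337 (B = 1/((3 - 1*23) - 1317) = 1/((3 - 23) - 1317) = 1/(-20 - 1317) = 1/(-1337) = -1/1337 ≈ -0.00074794)
(-58 + B)² = (-58 - 1/1337)² = (-77547/1337)² = 6013537209/1787569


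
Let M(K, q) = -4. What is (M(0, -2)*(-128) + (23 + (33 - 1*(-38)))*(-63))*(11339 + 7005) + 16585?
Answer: -99224455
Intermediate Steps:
(M(0, -2)*(-128) + (23 + (33 - 1*(-38)))*(-63))*(11339 + 7005) + 16585 = (-4*(-128) + (23 + (33 - 1*(-38)))*(-63))*(11339 + 7005) + 16585 = (512 + (23 + (33 + 38))*(-63))*18344 + 16585 = (512 + (23 + 71)*(-63))*18344 + 16585 = (512 + 94*(-63))*18344 + 16585 = (512 - 5922)*18344 + 16585 = -5410*18344 + 16585 = -99241040 + 16585 = -99224455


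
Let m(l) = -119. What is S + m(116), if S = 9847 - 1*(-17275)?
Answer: 27003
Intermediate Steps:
S = 27122 (S = 9847 + 17275 = 27122)
S + m(116) = 27122 - 119 = 27003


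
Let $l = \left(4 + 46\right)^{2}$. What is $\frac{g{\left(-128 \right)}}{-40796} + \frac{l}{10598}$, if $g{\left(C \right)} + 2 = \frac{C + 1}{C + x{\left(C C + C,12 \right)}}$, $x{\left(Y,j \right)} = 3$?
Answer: $\frac{910718111}{3860321500} \approx 0.23592$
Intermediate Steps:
$g{\left(C \right)} = -2 + \frac{1 + C}{3 + C}$ ($g{\left(C \right)} = -2 + \frac{C + 1}{C + 3} = -2 + \frac{1 + C}{3 + C}$)
$l = 2500$ ($l = 50^{2} = 2500$)
$\frac{g{\left(-128 \right)}}{-40796} + \frac{l}{10598} = \frac{\frac{1}{3 - 128} \left(-5 - -128\right)}{-40796} + \frac{2500}{10598} = \frac{-5 + 128}{-125} \left(- \frac{1}{40796}\right) + 2500 \cdot \frac{1}{10598} = \left(- \frac{1}{125}\right) 123 \left(- \frac{1}{40796}\right) + \frac{1250}{5299} = \left(- \frac{123}{125}\right) \left(- \frac{1}{40796}\right) + \frac{1250}{5299} = \frac{123}{5099500} + \frac{1250}{5299} = \frac{910718111}{3860321500}$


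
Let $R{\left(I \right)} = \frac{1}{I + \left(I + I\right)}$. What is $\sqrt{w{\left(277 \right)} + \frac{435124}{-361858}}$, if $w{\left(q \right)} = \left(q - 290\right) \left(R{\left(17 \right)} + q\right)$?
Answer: $\frac{i \sqrt{306729515462363322}}{9227379} \approx 60.02 i$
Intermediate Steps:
$R{\left(I \right)} = \frac{1}{3 I}$ ($R{\left(I \right)} = \frac{1}{I + 2 I} = \frac{1}{3 I}$)
$w{\left(q \right)} = \left(-290 + q\right) \left(\frac{1}{51} + q\right)$ ($w{\left(q \right)} = \left(q - 290\right) \left(\frac{1}{3 \cdot 17} + q\right) = \left(-290 + q\right) \left(\frac{1}{3} \cdot \frac{1}{17} + q\right) = \left(-290 + q\right) \left(\frac{1}{51} + q\right)$)
$\sqrt{w{\left(277 \right)} + \frac{435124}{-361858}} = \sqrt{\left(- \frac{290}{51} + 277^{2} - \frac{4096553}{51}\right) + \frac{435124}{-361858}} = \sqrt{\left(- \frac{290}{51} + 76729 - \frac{4096553}{51}\right) + 435124 \left(- \frac{1}{361858}\right)} = \sqrt{- \frac{183664}{51} - \frac{217562}{180929}} = \sqrt{- \frac{33241239518}{9227379}} = \frac{i \sqrt{306729515462363322}}{9227379}$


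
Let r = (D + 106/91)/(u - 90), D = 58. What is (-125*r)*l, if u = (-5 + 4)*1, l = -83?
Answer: -55859000/8281 ≈ -6745.4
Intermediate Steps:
u = -1 (u = -1*1 = -1)
r = -5384/8281 (r = (58 + 106/91)/(-1 - 90) = (58 + 106*(1/91))/(-91) = (58 + 106/91)*(-1/91) = (5384/91)*(-1/91) = -5384/8281 ≈ -0.65016)
(-125*r)*l = -125*(-5384/8281)*(-83) = (673000/8281)*(-83) = -55859000/8281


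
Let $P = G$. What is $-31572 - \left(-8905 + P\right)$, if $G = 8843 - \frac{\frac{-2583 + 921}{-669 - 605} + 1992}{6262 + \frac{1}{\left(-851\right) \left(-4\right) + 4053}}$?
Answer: $- \frac{62484083604037}{1983012213} \approx -31510.0$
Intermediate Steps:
$G = \frac{17535145771966}{1983012213}$ ($G = 8843 - \frac{- \frac{1662}{-1274} + 1992}{6262 + \frac{1}{3404 + 4053}} = 8843 - \frac{\left(-1662\right) \left(- \frac{1}{1274}\right) + 1992}{6262 + \frac{1}{7457}} = 8843 - \frac{\frac{831}{637} + 1992}{6262 + \frac{1}{7457}} = 8843 - \frac{1269735}{637 \cdot \frac{46695735}{7457}} = 8843 - \frac{1269735}{637} \cdot \frac{7457}{46695735} = 8843 - \frac{631227593}{1983012213} = \frac{17535145771966}{1983012213} \approx 8842.7$)
$P = \frac{17535145771966}{1983012213} \approx 8842.7$
$-31572 - \left(-8905 + P\right) = -31572 + \left(8905 - \frac{17535145771966}{1983012213}\right) = -31572 + \frac{123577984799}{1983012213} = - \frac{62484083604037}{1983012213}$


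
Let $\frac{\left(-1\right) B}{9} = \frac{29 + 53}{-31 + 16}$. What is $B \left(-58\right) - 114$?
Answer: $- \frac{14838}{5} \approx -2967.6$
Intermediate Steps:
$B = \frac{246}{5}$ ($B = - 9 \frac{29 + 53}{-31 + 16} = - 9 \frac{82}{-15} = - 9 \cdot 82 \left(- \frac{1}{15}\right) = \left(-9\right) \left(- \frac{82}{15}\right) = \frac{246}{5} \approx 49.2$)
$B \left(-58\right) - 114 = \frac{246}{5} \left(-58\right) - 114 = - \frac{14268}{5} - 114 = - \frac{14838}{5}$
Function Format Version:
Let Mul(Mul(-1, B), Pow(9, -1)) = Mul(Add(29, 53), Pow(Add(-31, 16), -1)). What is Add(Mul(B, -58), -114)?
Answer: Rational(-14838, 5) ≈ -2967.6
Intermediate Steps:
B = Rational(246, 5) (B = Mul(-9, Mul(Add(29, 53), Pow(Add(-31, 16), -1))) = Mul(-9, Mul(82, Pow(-15, -1))) = Mul(-9, Mul(82, Rational(-1, 15))) = Mul(-9, Rational(-82, 15)) = Rational(246, 5) ≈ 49.200)
Add(Mul(B, -58), -114) = Add(Mul(Rational(246, 5), -58), -114) = Add(Rational(-14268, 5), -114) = Rational(-14838, 5)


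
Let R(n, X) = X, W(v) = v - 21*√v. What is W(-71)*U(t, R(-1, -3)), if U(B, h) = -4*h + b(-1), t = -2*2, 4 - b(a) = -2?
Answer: -1278 - 378*I*√71 ≈ -1278.0 - 3185.1*I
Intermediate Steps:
b(a) = 6 (b(a) = 4 - 1*(-2) = 4 + 2 = 6)
t = -4
U(B, h) = 6 - 4*h (U(B, h) = -4*h + 6 = 6 - 4*h)
W(-71)*U(t, R(-1, -3)) = (-71 - 21*I*√71)*(6 - 4*(-3)) = (-71 - 21*I*√71)*(6 + 12) = (-71 - 21*I*√71)*18 = -1278 - 378*I*√71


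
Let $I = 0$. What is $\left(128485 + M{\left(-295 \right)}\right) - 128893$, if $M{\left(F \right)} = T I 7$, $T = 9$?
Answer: $-408$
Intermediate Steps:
$M{\left(F \right)} = 0$ ($M{\left(F \right)} = 9 \cdot 0 \cdot 7 = 0 \cdot 7 = 0$)
$\left(128485 + M{\left(-295 \right)}\right) - 128893 = \left(128485 + 0\right) - 128893 = 128485 - 128893 = -408$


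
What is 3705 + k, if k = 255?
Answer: 3960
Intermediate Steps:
3705 + k = 3705 + 255 = 3960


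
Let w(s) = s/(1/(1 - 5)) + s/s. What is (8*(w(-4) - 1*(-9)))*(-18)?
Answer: -3744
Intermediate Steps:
w(s) = 1 - 4*s (w(s) = s/(1/(-4)) + 1 = s/(-¼) + 1 = s*(-4) + 1 = -4*s + 1 = 1 - 4*s)
(8*(w(-4) - 1*(-9)))*(-18) = (8*((1 - 4*(-4)) - 1*(-9)))*(-18) = (8*((1 + 16) + 9))*(-18) = (8*(17 + 9))*(-18) = (8*26)*(-18) = 208*(-18) = -3744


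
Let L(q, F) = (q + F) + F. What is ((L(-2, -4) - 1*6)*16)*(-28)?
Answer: 7168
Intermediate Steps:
L(q, F) = q + 2*F (L(q, F) = (F + q) + F = q + 2*F)
((L(-2, -4) - 1*6)*16)*(-28) = (((-2 + 2*(-4)) - 1*6)*16)*(-28) = (((-2 - 8) - 6)*16)*(-28) = ((-10 - 6)*16)*(-28) = -16*16*(-28) = -256*(-28) = 7168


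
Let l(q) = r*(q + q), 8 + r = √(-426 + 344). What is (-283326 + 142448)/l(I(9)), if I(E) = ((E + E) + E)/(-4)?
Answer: -1127024/1971 - 140878*I*√82/1971 ≈ -571.8 - 647.24*I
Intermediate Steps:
r = -8 + I*√82 (r = -8 + √(-426 + 344) = -8 + √(-82) = -8 + I*√82 ≈ -8.0 + 9.0554*I)
I(E) = -3*E/4 (I(E) = (2*E + E)*(-¼) = (3*E)*(-¼) = -3*E/4)
l(q) = 2*q*(-8 + I*√82) (l(q) = (-8 + I*√82)*(q + q) = (-8 + I*√82)*(2*q) = 2*q*(-8 + I*√82))
(-283326 + 142448)/l(I(9)) = (-283326 + 142448)/((2*(-¾*9)*(-8 + I*√82))) = -140878*(-2/(27*(-8 + I*√82))) = -140878/(108 - 27*I*√82/2)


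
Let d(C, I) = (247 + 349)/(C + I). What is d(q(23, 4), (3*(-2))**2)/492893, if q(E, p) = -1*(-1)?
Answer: 596/18237041 ≈ 3.2681e-5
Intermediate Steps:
q(E, p) = 1
d(C, I) = 596/(C + I)
d(q(23, 4), (3*(-2))**2)/492893 = (596/(1 + (3*(-2))**2))/492893 = (596/(1 + (-6)**2))*(1/492893) = (596/(1 + 36))*(1/492893) = (596/37)*(1/492893) = 596/18237041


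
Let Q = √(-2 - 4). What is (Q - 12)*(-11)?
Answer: 132 - 11*I*√6 ≈ 132.0 - 26.944*I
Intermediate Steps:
Q = I*√6 (Q = √(-6) = I*√6 ≈ 2.4495*I)
(Q - 12)*(-11) = (I*√6 - 12)*(-11) = (-12 + I*√6)*(-11) = 132 - 11*I*√6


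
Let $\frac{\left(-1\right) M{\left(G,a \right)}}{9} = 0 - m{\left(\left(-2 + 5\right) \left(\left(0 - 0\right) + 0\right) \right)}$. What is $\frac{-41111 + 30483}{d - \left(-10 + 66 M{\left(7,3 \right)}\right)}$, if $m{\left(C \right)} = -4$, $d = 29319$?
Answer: $- \frac{10628}{31705} \approx -0.33522$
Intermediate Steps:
$M{\left(G,a \right)} = -36$ ($M{\left(G,a \right)} = - 9 \left(0 - -4\right) = - 9 \left(0 + 4\right) = \left(-9\right) 4 = -36$)
$\frac{-41111 + 30483}{d - \left(-10 + 66 M{\left(7,3 \right)}\right)} = \frac{-41111 + 30483}{29319 + \left(10 - -2376\right)} = - \frac{10628}{29319 + \left(10 + 2376\right)} = - \frac{10628}{29319 + 2386} = - \frac{10628}{31705}$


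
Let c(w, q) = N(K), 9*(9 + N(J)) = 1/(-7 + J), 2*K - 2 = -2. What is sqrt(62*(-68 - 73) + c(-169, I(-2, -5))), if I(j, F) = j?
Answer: I*sqrt(3859198)/21 ≈ 93.547*I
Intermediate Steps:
K = 0 (K = 1 + (1/2)*(-2) = 1 - 1 = 0)
N(J) = -9 + 1/(9*(-7 + J))
c(w, q) = -568/63 (c(w, q) = (568 - 81*0)/(9*(-7 + 0)) = (1/9)*(568 + 0)/(-7) = (1/9)*(-1/7)*568 = -568/63)
sqrt(62*(-68 - 73) + c(-169, I(-2, -5))) = sqrt(62*(-68 - 73) - 568/63) = sqrt(62*(-141) - 568/63) = sqrt(-8742 - 568/63) = sqrt(-551314/63) = I*sqrt(3859198)/21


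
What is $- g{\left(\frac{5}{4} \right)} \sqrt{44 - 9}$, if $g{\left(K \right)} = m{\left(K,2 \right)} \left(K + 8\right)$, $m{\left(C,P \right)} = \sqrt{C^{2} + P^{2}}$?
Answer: $- \frac{37 \sqrt{3115}}{16} \approx -129.07$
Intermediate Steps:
$g{\left(K \right)} = \sqrt{4 + K^{2}} \left(8 + K\right)$ ($g{\left(K \right)} = \sqrt{K^{2} + 2^{2}} \left(K + 8\right) = \sqrt{K^{2} + 4} \left(8 + K\right) = \sqrt{4 + K^{2}} \left(8 + K\right)$)
$- g{\left(\frac{5}{4} \right)} \sqrt{44 - 9} = - \sqrt{4 + \left(\frac{5}{4}\right)^{2}} \left(8 + \frac{5}{4}\right) \sqrt{44 - 9} = - \sqrt{4 + \left(5 \cdot \frac{1}{4}\right)^{2}} \left(8 + 5 \cdot \frac{1}{4}\right) \sqrt{35} = - \sqrt{4 + \left(\frac{5}{4}\right)^{2}} \left(8 + \frac{5}{4}\right) \sqrt{35} = - \frac{\sqrt{4 + \frac{25}{16}} \cdot 37}{4} \sqrt{35} = - \frac{\sqrt{\frac{89}{16}} \cdot 37}{4} \sqrt{35} = - \frac{\frac{\sqrt{89}}{4} \cdot 37}{4} \sqrt{35} = - \frac{37 \sqrt{89}}{16} \sqrt{35} = - \frac{37 \sqrt{3115}}{16}$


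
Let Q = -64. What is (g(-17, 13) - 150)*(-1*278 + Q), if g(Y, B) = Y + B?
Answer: 52668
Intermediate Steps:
g(Y, B) = B + Y
(g(-17, 13) - 150)*(-1*278 + Q) = ((13 - 17) - 150)*(-1*278 - 64) = (-4 - 150)*(-278 - 64) = -154*(-342) = 52668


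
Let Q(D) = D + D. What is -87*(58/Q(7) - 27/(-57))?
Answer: -53418/133 ≈ -401.64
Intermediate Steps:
Q(D) = 2*D
-87*(58/Q(7) - 27/(-57)) = -87*(58/((2*7)) - 27/(-57)) = -87*(58/14 - 27*(-1/57)) = -87*(58*(1/14) + 9/19) = -87*(29/7 + 9/19) = -87*614/133 = -53418/133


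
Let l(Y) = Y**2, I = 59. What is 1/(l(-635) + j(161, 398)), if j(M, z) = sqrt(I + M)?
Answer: 80645/32518080081 - 2*sqrt(55)/162590400405 ≈ 2.4799e-6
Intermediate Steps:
j(M, z) = sqrt(59 + M)
1/(l(-635) + j(161, 398)) = 1/((-635)**2 + sqrt(59 + 161)) = 1/(403225 + sqrt(220)) = 1/(403225 + 2*sqrt(55))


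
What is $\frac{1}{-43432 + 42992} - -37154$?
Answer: $\frac{16347759}{440} \approx 37154.0$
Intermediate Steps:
$\frac{1}{-43432 + 42992} - -37154 = \frac{1}{-440} + 37154 = - \frac{1}{440} + 37154 = \frac{16347759}{440}$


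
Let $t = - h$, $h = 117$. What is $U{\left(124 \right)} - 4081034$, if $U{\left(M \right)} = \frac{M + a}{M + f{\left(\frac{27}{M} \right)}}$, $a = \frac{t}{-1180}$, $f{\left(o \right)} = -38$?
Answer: $- \frac{414143183883}{101480} \approx -4.081 \cdot 10^{6}$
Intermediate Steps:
$t = -117$ ($t = \left(-1\right) 117 = -117$)
$a = \frac{117}{1180}$ ($a = - \frac{117}{-1180} = \left(-117\right) \left(- \frac{1}{1180}\right) = \frac{117}{1180} \approx 0.099153$)
$U{\left(M \right)} = \frac{\frac{117}{1180} + M}{-38 + M}$ ($U{\left(M \right)} = \frac{M + \frac{117}{1180}}{M - 38} = \frac{\frac{117}{1180} + M}{-38 + M}$)
$U{\left(124 \right)} - 4081034 = \frac{\frac{117}{1180} + 124}{-38 + 124} - 4081034 = \frac{1}{86} \cdot \frac{146437}{1180} - 4081034 = \frac{146437}{101480} - 4081034 = - \frac{414143183883}{101480}$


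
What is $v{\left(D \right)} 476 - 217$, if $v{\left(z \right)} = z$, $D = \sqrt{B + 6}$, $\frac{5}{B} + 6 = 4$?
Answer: $-217 + 238 \sqrt{14} \approx 673.51$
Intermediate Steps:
$B = - \frac{5}{2}$ ($B = \frac{5}{-6 + 4} = \frac{5}{-2} = 5 \left(- \frac{1}{2}\right) = - \frac{5}{2} \approx -2.5$)
$D = \frac{\sqrt{14}}{2}$ ($D = \sqrt{- \frac{5}{2} + 6} = \sqrt{\frac{7}{2}} = \frac{\sqrt{14}}{2} \approx 1.8708$)
$v{\left(D \right)} 476 - 217 = \frac{\sqrt{14}}{2} \cdot 476 - 217 = 238 \sqrt{14} - 217 = -217 + 238 \sqrt{14}$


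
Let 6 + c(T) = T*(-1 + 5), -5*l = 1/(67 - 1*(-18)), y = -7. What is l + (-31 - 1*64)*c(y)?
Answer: 1372749/425 ≈ 3230.0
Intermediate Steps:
l = -1/425 (l = -1/(5*(67 - 1*(-18))) = -1/(5*(67 + 18)) = -⅕/85 = -⅕*1/85 = -1/425 ≈ -0.0023529)
c(T) = -6 + 4*T (c(T) = -6 + T*(-1 + 5) = -6 + T*4 = -6 + 4*T)
l + (-31 - 1*64)*c(y) = -1/425 + (-31 - 1*64)*(-6 + 4*(-7)) = -1/425 + (-31 - 64)*(-6 - 28) = -1/425 - 95*(-34) = -1/425 + 3230 = 1372749/425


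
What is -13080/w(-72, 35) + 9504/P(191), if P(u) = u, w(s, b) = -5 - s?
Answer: -1861512/12797 ≈ -145.46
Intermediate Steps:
-13080/w(-72, 35) + 9504/P(191) = -13080/(-5 - 1*(-72)) + 9504/191 = -13080/(-5 + 72) + 9504*(1/191) = -13080/67 + 9504/191 = -1861512/12797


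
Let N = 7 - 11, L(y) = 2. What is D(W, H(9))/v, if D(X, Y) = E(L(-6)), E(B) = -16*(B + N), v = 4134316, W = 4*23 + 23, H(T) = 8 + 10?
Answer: 8/1033579 ≈ 7.7401e-6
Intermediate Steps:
H(T) = 18
W = 115 (W = 92 + 23 = 115)
N = -4
E(B) = 64 - 16*B (E(B) = -16*(B - 4) = -16*(-4 + B) = 64 - 16*B)
D(X, Y) = 32 (D(X, Y) = 64 - 16*2 = 64 - 32 = 32)
D(W, H(9))/v = 32/4134316 = 32*(1/4134316) = 8/1033579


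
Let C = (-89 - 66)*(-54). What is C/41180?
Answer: 837/4118 ≈ 0.20325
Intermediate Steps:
C = 8370 (C = -155*(-54) = 8370)
C/41180 = 8370/41180 = 8370*(1/41180) = 837/4118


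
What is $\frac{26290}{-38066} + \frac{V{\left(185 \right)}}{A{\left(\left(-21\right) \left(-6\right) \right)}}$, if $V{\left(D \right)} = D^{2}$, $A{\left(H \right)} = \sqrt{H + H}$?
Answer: $- \frac{13145}{19033} + \frac{34225 \sqrt{7}}{42} \approx 2155.3$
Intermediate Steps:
$A{\left(H \right)} = \sqrt{2} \sqrt{H}$ ($A{\left(H \right)} = \sqrt{2 H} = \sqrt{2} \sqrt{H}$)
$\frac{26290}{-38066} + \frac{V{\left(185 \right)}}{A{\left(\left(-21\right) \left(-6\right) \right)}} = \frac{26290}{-38066} + \frac{185^{2}}{\sqrt{2} \sqrt{\left(-21\right) \left(-6\right)}} = 26290 \left(- \frac{1}{38066}\right) + \frac{34225}{\sqrt{2} \sqrt{126}} = - \frac{13145}{19033} + \frac{34225}{\sqrt{2} \cdot 3 \sqrt{14}} = - \frac{13145}{19033} + \frac{34225}{6 \sqrt{7}} = - \frac{13145}{19033} + 34225 \frac{\sqrt{7}}{42} = - \frac{13145}{19033} + \frac{34225 \sqrt{7}}{42}$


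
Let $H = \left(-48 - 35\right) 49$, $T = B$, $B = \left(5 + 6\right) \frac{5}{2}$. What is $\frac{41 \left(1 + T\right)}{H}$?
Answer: $- \frac{2337}{8134} \approx -0.28731$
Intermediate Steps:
$B = \frac{55}{2}$ ($B = 11 \cdot 5 \cdot \frac{1}{2} = 11 \cdot \frac{5}{2} = \frac{55}{2} \approx 27.5$)
$T = \frac{55}{2} \approx 27.5$
$H = -4067$ ($H = \left(-83\right) 49 = -4067$)
$\frac{41 \left(1 + T\right)}{H} = \frac{41 \left(1 + \frac{55}{2}\right)}{-4067} = 41 \cdot \frac{57}{2} \left(- \frac{1}{4067}\right) = \frac{2337}{2} \left(- \frac{1}{4067}\right) = - \frac{2337}{8134}$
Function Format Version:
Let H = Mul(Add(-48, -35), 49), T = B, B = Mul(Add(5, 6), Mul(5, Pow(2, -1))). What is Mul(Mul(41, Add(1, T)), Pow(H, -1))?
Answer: Rational(-2337, 8134) ≈ -0.28731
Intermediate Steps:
B = Rational(55, 2) (B = Mul(11, Mul(5, Rational(1, 2))) = Mul(11, Rational(5, 2)) = Rational(55, 2) ≈ 27.500)
T = Rational(55, 2) ≈ 27.500
H = -4067 (H = Mul(-83, 49) = -4067)
Mul(Mul(41, Add(1, T)), Pow(H, -1)) = Mul(Mul(41, Add(1, Rational(55, 2))), Pow(-4067, -1)) = Mul(Mul(41, Rational(57, 2)), Rational(-1, 4067)) = Mul(Rational(2337, 2), Rational(-1, 4067)) = Rational(-2337, 8134)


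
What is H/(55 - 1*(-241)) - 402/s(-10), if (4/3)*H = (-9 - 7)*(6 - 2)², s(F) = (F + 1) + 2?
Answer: 14706/259 ≈ 56.780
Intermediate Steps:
s(F) = 3 + F (s(F) = (1 + F) + 2 = 3 + F)
H = -192 (H = 3*((-9 - 7)*(6 - 2)²)/4 = 3*(-16*4²)/4 = 3*(-16*16)/4 = (¾)*(-256) = -192)
H/(55 - 1*(-241)) - 402/s(-10) = -192/(55 - 1*(-241)) - 402/(3 - 10) = -192/(55 + 241) - 402/(-7) = -192/296 - 402*(-⅐) = -192*1/296 + 402/7 = -24/37 + 402/7 = 14706/259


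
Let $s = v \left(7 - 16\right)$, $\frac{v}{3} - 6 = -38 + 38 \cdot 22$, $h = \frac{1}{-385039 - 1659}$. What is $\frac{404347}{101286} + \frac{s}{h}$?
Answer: $\frac{850239268880971}{101286} \approx 8.3944 \cdot 10^{9}$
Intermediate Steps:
$h = - \frac{1}{386698}$ ($h = \frac{1}{-386698} = - \frac{1}{386698} \approx -2.586 \cdot 10^{-6}$)
$v = 2412$ ($v = 18 + 3 \left(-38 + 38 \cdot 22\right) = 18 + 3 \left(-38 + 836\right) = 18 + 3 \cdot 798 = 18 + 2394 = 2412$)
$s = -21708$ ($s = 2412 \left(7 - 16\right) = 2412 \left(-9\right) = -21708$)
$\frac{404347}{101286} + \frac{s}{h} = \frac{404347}{101286} - \frac{21708}{- \frac{1}{386698}} = 404347 \cdot \frac{1}{101286} - -8394440184 = \frac{404347}{101286} + 8394440184 = \frac{850239268880971}{101286}$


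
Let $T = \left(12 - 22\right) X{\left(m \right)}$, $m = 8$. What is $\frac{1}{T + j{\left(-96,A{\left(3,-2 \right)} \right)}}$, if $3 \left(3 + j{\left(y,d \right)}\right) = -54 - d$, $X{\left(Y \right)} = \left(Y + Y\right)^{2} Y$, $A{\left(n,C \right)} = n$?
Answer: $- \frac{1}{20502} \approx -4.8776 \cdot 10^{-5}$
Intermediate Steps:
$X{\left(Y \right)} = 4 Y^{3}$ ($X{\left(Y \right)} = \left(2 Y\right)^{2} Y = 4 Y^{2} Y = 4 Y^{3}$)
$j{\left(y,d \right)} = -21 - \frac{d}{3}$ ($j{\left(y,d \right)} = -3 + \frac{-54 - d}{3} = -3 - \left(18 + \frac{d}{3}\right) = -21 - \frac{d}{3}$)
$T = -20480$ ($T = \left(12 - 22\right) 4 \cdot 8^{3} = - 10 \cdot 4 \cdot 512 = \left(-10\right) 2048 = -20480$)
$\frac{1}{T + j{\left(-96,A{\left(3,-2 \right)} \right)}} = \frac{1}{-20480 - 22} = \frac{1}{-20502} = - \frac{1}{20502}$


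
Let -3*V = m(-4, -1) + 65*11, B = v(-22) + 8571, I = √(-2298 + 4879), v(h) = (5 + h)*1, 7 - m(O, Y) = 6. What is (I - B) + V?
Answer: -26378/3 + √2581 ≈ -8741.9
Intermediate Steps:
m(O, Y) = 1 (m(O, Y) = 7 - 1*6 = 7 - 6 = 1)
v(h) = 5 + h
I = √2581 ≈ 50.804
B = 8554 (B = (5 - 22) + 8571 = -17 + 8571 = 8554)
V = -716/3 (V = -(1 + 65*11)/3 = -(1 + 715)/3 = -⅓*716 = -716/3 ≈ -238.67)
(I - B) + V = (√2581 - 1*8554) - 716/3 = (√2581 - 8554) - 716/3 = (-8554 + √2581) - 716/3 = -26378/3 + √2581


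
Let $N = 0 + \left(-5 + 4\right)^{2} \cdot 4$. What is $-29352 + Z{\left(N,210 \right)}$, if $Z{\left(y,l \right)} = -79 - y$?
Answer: $-29435$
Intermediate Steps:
$N = 4$ ($N = 0 + \left(-1\right)^{2} \cdot 4 = 0 + 1 \cdot 4 = 0 + 4 = 4$)
$-29352 + Z{\left(N,210 \right)} = -29352 - 83 = -29435$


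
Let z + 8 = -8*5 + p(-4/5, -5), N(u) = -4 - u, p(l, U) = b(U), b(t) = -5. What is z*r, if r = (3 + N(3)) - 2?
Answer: 318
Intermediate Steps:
p(l, U) = -5
z = -53 (z = -8 + (-8*5 - 5) = -8 + (-40 - 5) = -8 - 45 = -53)
r = -6 (r = (3 + (-4 - 1*3)) - 2 = (3 + (-4 - 3)) - 2 = (3 - 7) - 2 = -4 - 2 = -6)
z*r = -53*(-6) = 318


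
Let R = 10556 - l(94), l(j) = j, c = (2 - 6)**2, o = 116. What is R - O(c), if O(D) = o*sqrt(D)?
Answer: 9998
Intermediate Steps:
c = 16 (c = (-4)**2 = 16)
O(D) = 116*sqrt(D)
R = 10462 (R = 10556 - 1*94 = 10556 - 94 = 10462)
R - O(c) = 10462 - 116*sqrt(16) = 10462 - 116*4 = 10462 - 1*464 = 10462 - 464 = 9998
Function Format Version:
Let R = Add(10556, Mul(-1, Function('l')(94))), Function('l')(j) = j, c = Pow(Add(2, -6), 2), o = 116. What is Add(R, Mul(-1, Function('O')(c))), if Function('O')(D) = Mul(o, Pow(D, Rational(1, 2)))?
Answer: 9998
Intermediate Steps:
c = 16 (c = Pow(-4, 2) = 16)
Function('O')(D) = Mul(116, Pow(D, Rational(1, 2)))
R = 10462 (R = Add(10556, Mul(-1, 94)) = Add(10556, -94) = 10462)
Add(R, Mul(-1, Function('O')(c))) = Add(10462, Mul(-1, Mul(116, Pow(16, Rational(1, 2))))) = Add(10462, Mul(-1, Mul(116, 4))) = Add(10462, Mul(-1, 464)) = Add(10462, -464) = 9998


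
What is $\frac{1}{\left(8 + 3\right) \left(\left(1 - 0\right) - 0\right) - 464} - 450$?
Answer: $- \frac{203851}{453} \approx -450.0$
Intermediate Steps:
$\frac{1}{\left(8 + 3\right) \left(\left(1 - 0\right) - 0\right) - 464} - 450 = \frac{1}{11 \left(\left(1 + 0\right) + 0\right) - 464} - 450 = \frac{1}{11 \left(1 + 0\right) - 464} - 450 = \frac{1}{11 \cdot 1 - 464} - 450 = \frac{1}{11 - 464} - 450 = \frac{1}{-453} - 450 = - \frac{1}{453} - 450 = - \frac{203851}{453}$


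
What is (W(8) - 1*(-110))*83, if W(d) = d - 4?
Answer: 9462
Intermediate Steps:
W(d) = -4 + d
(W(8) - 1*(-110))*83 = ((-4 + 8) - 1*(-110))*83 = (4 + 110)*83 = 114*83 = 9462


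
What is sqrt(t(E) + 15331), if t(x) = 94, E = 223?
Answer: 5*sqrt(617) ≈ 124.20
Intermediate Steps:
sqrt(t(E) + 15331) = sqrt(94 + 15331) = sqrt(15425) = 5*sqrt(617)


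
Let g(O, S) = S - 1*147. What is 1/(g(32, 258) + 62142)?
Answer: 1/62253 ≈ 1.6063e-5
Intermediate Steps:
g(O, S) = -147 + S (g(O, S) = S - 147 = -147 + S)
1/(g(32, 258) + 62142) = 1/((-147 + 258) + 62142) = 1/(111 + 62142) = 1/62253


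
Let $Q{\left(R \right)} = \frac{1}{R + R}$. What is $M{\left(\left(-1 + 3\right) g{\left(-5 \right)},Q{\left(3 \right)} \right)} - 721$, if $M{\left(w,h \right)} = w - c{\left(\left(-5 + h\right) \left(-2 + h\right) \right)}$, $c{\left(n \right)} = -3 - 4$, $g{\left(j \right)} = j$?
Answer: $-724$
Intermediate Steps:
$Q{\left(R \right)} = \frac{1}{2 R}$
$c{\left(n \right)} = -7$ ($c{\left(n \right)} = -3 - 4 = -7$)
$M{\left(w,h \right)} = 7 + w$ ($M{\left(w,h \right)} = w - -7 = w + 7 = 7 + w$)
$M{\left(\left(-1 + 3\right) g{\left(-5 \right)},Q{\left(3 \right)} \right)} - 721 = \left(7 + \left(-1 + 3\right) \left(-5\right)\right) - 721 = \left(7 + 2 \left(-5\right)\right) - 721 = \left(7 - 10\right) - 721 = -3 - 721 = -724$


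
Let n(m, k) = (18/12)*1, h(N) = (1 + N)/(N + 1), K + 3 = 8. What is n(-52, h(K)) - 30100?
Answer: -60197/2 ≈ -30099.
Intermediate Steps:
K = 5 (K = -3 + 8 = 5)
h(N) = 1 (h(N) = (1 + N)/(1 + N) = 1)
n(m, k) = 3/2 (n(m, k) = (18*(1/12))*1 = (3/2)*1 = 3/2)
n(-52, h(K)) - 30100 = 3/2 - 30100 = -60197/2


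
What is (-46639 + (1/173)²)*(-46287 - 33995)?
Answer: 112062322533660/29929 ≈ 3.7443e+9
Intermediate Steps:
(-46639 + (1/173)²)*(-46287 - 33995) = (-46639 + (1/173)²)*(-80282) = (-46639 + 1/29929)*(-80282) = -1395858630/29929*(-80282) = 112062322533660/29929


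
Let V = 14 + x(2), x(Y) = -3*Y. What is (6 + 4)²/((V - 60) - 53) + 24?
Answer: 484/21 ≈ 23.048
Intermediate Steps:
V = 8 (V = 14 - 3*2 = 14 - 6 = 8)
(6 + 4)²/((V - 60) - 53) + 24 = (6 + 4)²/((8 - 60) - 53) + 24 = 10²/(-52 - 53) + 24 = 100/(-105) + 24 = 100*(-1/105) + 24 = -20/21 + 24 = 484/21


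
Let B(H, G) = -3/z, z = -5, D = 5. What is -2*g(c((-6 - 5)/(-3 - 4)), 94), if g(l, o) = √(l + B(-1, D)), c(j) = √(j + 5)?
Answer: -2*√(735 + 175*√322)/35 ≈ -3.5572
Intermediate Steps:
c(j) = √(5 + j)
B(H, G) = ⅗ (B(H, G) = -3/(-5) = -3*(-⅕) = ⅗)
g(l, o) = √(⅗ + l) (g(l, o) = √(l + ⅗) = √(⅗ + l))
-2*g(c((-6 - 5)/(-3 - 4)), 94) = -2*√(15 + 25*√(5 + (-6 - 5)/(-3 - 4)))/5 = -2*√(15 + 25*√(5 - 11/(-7)))/5 = -2*√(15 + 25*√(5 - 11*(-⅐)))/5 = -2*√(15 + 25*√(5 + 11/7))/5 = -2*√(15 + 25*√(46/7))/5 = -2*√(15 + 25*(√322/7))/5 = -2*√(15 + 25*√322/7)/5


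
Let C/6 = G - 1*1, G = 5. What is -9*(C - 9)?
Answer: -135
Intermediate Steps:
C = 24 (C = 6*(5 - 1*1) = 6*(5 - 1) = 6*4 = 24)
-9*(C - 9) = -9*(24 - 9) = -9*15 = -135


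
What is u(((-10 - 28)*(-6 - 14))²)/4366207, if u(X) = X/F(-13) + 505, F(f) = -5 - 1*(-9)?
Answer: 144905/4366207 ≈ 0.033188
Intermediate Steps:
F(f) = 4 (F(f) = -5 + 9 = 4)
u(X) = 505 + X/4 (u(X) = X/4 + 505 = 505 + X/4)
u(((-10 - 28)*(-6 - 14))²)/4366207 = (505 + ((-10 - 28)*(-6 - 14))²/4)/4366207 = (505 + (-38*(-20))²/4)*(1/4366207) = (505 + (¼)*760²)*(1/4366207) = (505 + (¼)*577600)*(1/4366207) = (505 + 144400)*(1/4366207) = 144905*(1/4366207) = 144905/4366207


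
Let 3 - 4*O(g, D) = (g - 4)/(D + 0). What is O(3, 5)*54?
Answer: 216/5 ≈ 43.200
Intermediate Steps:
O(g, D) = ¾ - (-4 + g)/(4*D) (O(g, D) = ¾ - (g - 4)/(4*(D + 0)) = ¾ - (-4 + g)/(4*D))
O(3, 5)*54 = ((¼)*(4 - 1*3 + 3*5)/5)*54 = ((¼)*(⅕)*(4 - 3 + 15))*54 = ((¼)*(⅕)*16)*54 = (⅘)*54 = 216/5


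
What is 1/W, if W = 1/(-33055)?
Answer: -33055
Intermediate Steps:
W = -1/33055 ≈ -3.0253e-5
1/W = 1/(-1/33055) = -33055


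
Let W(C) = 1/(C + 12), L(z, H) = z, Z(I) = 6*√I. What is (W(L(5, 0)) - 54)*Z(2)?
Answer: -5502*√2/17 ≈ -457.71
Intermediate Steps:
W(C) = 1/(12 + C)
(W(L(5, 0)) - 54)*Z(2) = (1/(12 + 5) - 54)*(6*√2) = (1/17 - 54)*(6*√2) = -5502*√2/17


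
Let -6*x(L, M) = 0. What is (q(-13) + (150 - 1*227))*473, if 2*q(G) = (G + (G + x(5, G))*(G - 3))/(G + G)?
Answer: -152779/4 ≈ -38195.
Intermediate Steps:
x(L, M) = 0 (x(L, M) = -⅙*0 = 0)
q(G) = (G + G*(-3 + G))/(4*G) (q(G) = ((G + (G + 0)*(G - 3))/(G + G))/2 = ((G + G*(-3 + G))/((2*G)))/2 = ((G + G*(-3 + G))*(1/(2*G)))/2 = ((G + G*(-3 + G))/(2*G))/2 = (G + G*(-3 + G))/(4*G))
(q(-13) + (150 - 1*227))*473 = ((-½ + (¼)*(-13)) + (150 - 1*227))*473 = ((-½ - 13/4) + (150 - 227))*473 = (-15/4 - 77)*473 = -323/4*473 = -152779/4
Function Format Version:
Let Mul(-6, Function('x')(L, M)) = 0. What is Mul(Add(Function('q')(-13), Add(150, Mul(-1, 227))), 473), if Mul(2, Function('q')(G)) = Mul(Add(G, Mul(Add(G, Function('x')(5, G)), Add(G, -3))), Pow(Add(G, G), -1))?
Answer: Rational(-152779, 4) ≈ -38195.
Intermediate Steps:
Function('x')(L, M) = 0 (Function('x')(L, M) = Mul(Rational(-1, 6), 0) = 0)
Function('q')(G) = Mul(Rational(1, 4), Pow(G, -1), Add(G, Mul(G, Add(-3, G)))) (Function('q')(G) = Mul(Rational(1, 2), Mul(Add(G, Mul(Add(G, 0), Add(G, -3))), Pow(Add(G, G), -1))) = Mul(Rational(1, 2), Mul(Add(G, Mul(G, Add(-3, G))), Pow(Mul(2, G), -1))) = Mul(Rational(1, 2), Mul(Add(G, Mul(G, Add(-3, G))), Mul(Rational(1, 2), Pow(G, -1)))) = Mul(Rational(1, 2), Mul(Rational(1, 2), Pow(G, -1), Add(G, Mul(G, Add(-3, G))))) = Mul(Rational(1, 4), Pow(G, -1), Add(G, Mul(G, Add(-3, G)))))
Mul(Add(Function('q')(-13), Add(150, Mul(-1, 227))), 473) = Mul(Add(Add(Rational(-1, 2), Mul(Rational(1, 4), -13)), Add(150, Mul(-1, 227))), 473) = Mul(Add(Add(Rational(-1, 2), Rational(-13, 4)), Add(150, -227)), 473) = Mul(Add(Rational(-15, 4), -77), 473) = Mul(Rational(-323, 4), 473) = Rational(-152779, 4)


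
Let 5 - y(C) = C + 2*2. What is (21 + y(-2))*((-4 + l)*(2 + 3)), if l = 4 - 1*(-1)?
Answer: 120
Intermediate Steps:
y(C) = 1 - C (y(C) = 5 - (C + 2*2) = 5 - (C + 4) = 5 - (4 + C) = 5 + (-4 - C) = 1 - C)
l = 5 (l = 4 + 1 = 5)
(21 + y(-2))*((-4 + l)*(2 + 3)) = (21 + (1 - 1*(-2)))*((-4 + 5)*(2 + 3)) = (21 + (1 + 2))*(1*5) = (21 + 3)*5 = 24*5 = 120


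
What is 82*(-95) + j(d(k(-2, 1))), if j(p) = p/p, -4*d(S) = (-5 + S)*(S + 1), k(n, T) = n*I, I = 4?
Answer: -7789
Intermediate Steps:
k(n, T) = 4*n (k(n, T) = n*4 = 4*n)
d(S) = -(1 + S)*(-5 + S)/4 (d(S) = -(-5 + S)*(S + 1)/4 = -(-5 + S)*(1 + S)/4 = -(1 + S)*(-5 + S)/4)
j(p) = 1
82*(-95) + j(d(k(-2, 1))) = 82*(-95) + 1 = -7790 + 1 = -7789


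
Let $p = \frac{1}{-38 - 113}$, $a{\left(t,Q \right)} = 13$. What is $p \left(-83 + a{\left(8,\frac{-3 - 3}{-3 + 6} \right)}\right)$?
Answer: $\frac{70}{151} \approx 0.46358$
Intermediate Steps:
$p = - \frac{1}{151}$ ($p = \frac{1}{-151} = - \frac{1}{151} \approx -0.0066225$)
$p \left(-83 + a{\left(8,\frac{-3 - 3}{-3 + 6} \right)}\right) = - \frac{-83 + 13}{151} = \left(- \frac{1}{151}\right) \left(-70\right) = \frac{70}{151}$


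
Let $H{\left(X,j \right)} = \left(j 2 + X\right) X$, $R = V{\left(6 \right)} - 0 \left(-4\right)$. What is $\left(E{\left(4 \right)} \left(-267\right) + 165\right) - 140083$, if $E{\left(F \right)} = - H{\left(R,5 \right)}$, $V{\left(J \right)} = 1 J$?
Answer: $-114286$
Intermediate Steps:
$V{\left(J \right)} = J$
$R = 6$ ($R = 6 - 0 \left(-4\right) = 6 - 0 = 6 + 0 = 6$)
$H{\left(X,j \right)} = X \left(X + 2 j\right)$ ($H{\left(X,j \right)} = \left(2 j + X\right) X = \left(X + 2 j\right) X = X \left(X + 2 j\right)$)
$E{\left(F \right)} = -96$ ($E{\left(F \right)} = - 6 \left(6 + 2 \cdot 5\right) = - 6 \left(6 + 10\right) = - 6 \cdot 16 = \left(-1\right) 96 = -96$)
$\left(E{\left(4 \right)} \left(-267\right) + 165\right) - 140083 = \left(\left(-96\right) \left(-267\right) + 165\right) - 140083 = \left(25632 + 165\right) - 140083 = 25797 - 140083 = -114286$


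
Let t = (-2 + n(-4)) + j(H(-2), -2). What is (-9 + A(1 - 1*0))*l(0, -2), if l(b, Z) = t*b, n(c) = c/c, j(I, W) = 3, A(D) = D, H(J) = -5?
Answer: 0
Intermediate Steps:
n(c) = 1
t = 2 (t = (-2 + 1) + 3 = -1 + 3 = 2)
l(b, Z) = 2*b
(-9 + A(1 - 1*0))*l(0, -2) = (-9 + (1 - 1*0))*(2*0) = (-9 + (1 + 0))*0 = (-9 + 1)*0 = -8*0 = 0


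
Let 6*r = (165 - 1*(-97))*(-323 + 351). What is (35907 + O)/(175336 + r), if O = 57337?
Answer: 69933/132419 ≈ 0.52812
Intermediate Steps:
r = 3668/3 (r = ((165 - 1*(-97))*(-323 + 351))/6 = ((165 + 97)*28)/6 = (262*28)/6 = (1/6)*7336 = 3668/3 ≈ 1222.7)
(35907 + O)/(175336 + r) = (35907 + 57337)/(175336 + 3668/3) = 93244/(529676/3) = 93244*(3/529676) = 69933/132419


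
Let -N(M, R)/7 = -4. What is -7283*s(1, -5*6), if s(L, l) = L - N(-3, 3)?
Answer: 196641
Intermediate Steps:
N(M, R) = 28 (N(M, R) = -7*(-4) = 28)
s(L, l) = -28 + L (s(L, l) = L - 1*28 = L - 28 = -28 + L)
-7283*s(1, -5*6) = -7283*(-28 + 1) = -7283*(-27) = 196641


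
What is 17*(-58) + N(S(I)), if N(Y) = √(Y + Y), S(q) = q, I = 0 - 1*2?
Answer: -986 + 2*I ≈ -986.0 + 2.0*I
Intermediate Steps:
I = -2 (I = 0 - 2 = -2)
N(Y) = √2*√Y (N(Y) = √(2*Y) = √2*√Y)
17*(-58) + N(S(I)) = 17*(-58) + √2*√(-2) = -986 + √2*(I*√2) = -986 + 2*I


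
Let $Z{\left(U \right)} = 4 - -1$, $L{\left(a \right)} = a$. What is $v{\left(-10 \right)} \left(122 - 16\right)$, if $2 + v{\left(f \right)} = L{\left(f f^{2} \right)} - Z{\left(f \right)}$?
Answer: $-106742$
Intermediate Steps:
$Z{\left(U \right)} = 5$ ($Z{\left(U \right)} = 4 + 1 = 5$)
$v{\left(f \right)} = -7 + f^{3}$ ($v{\left(f \right)} = -2 + \left(f f^{2} - 5\right) = -2 + \left(f^{3} - 5\right) = -2 + \left(-5 + f^{3}\right) = -7 + f^{3}$)
$v{\left(-10 \right)} \left(122 - 16\right) = \left(-7 + \left(-10\right)^{3}\right) \left(122 - 16\right) = \left(-7 - 1000\right) 106 = \left(-1007\right) 106 = -106742$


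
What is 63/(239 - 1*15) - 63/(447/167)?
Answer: -110883/4768 ≈ -23.256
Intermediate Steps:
63/(239 - 1*15) - 63/(447/167) = 63/(239 - 15) - 63/(447*(1/167)) = 63/224 - 63/447/167 = 63*(1/224) - 63*167/447 = 9/32 - 3507/149 = -110883/4768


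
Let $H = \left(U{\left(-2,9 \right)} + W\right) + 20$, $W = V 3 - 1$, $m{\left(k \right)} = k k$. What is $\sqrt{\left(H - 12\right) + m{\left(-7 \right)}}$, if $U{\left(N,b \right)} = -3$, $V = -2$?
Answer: $\sqrt{47} \approx 6.8557$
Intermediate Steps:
$m{\left(k \right)} = k^{2}$
$W = -7$ ($W = \left(-2\right) 3 - 1 = -6 - 1 = -7$)
$H = 10$ ($H = \left(-3 - 7\right) + 20 = -10 + 20 = 10$)
$\sqrt{\left(H - 12\right) + m{\left(-7 \right)}} = \sqrt{\left(10 - 12\right) + \left(-7\right)^{2}} = \sqrt{-2 + 49} = \sqrt{47}$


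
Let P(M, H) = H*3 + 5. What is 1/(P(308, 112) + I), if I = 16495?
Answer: 1/16836 ≈ 5.9397e-5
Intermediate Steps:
P(M, H) = 5 + 3*H (P(M, H) = 3*H + 5 = 5 + 3*H)
1/(P(308, 112) + I) = 1/((5 + 3*112) + 16495) = 1/((5 + 336) + 16495) = 1/(341 + 16495) = 1/16836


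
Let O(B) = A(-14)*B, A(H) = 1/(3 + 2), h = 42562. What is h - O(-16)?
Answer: 212826/5 ≈ 42565.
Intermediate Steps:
A(H) = ⅕ (A(H) = 1/5 = ⅕)
O(B) = B/5
h - O(-16) = 42562 - (-16)/5 = 42562 - 1*(-16/5) = 42562 + 16/5 = 212826/5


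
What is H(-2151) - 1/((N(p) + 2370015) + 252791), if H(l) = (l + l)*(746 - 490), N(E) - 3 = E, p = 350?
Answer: -2888916484609/2623159 ≈ -1.1013e+6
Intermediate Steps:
N(E) = 3 + E
H(l) = 512*l (H(l) = (2*l)*256 = 512*l)
H(-2151) - 1/((N(p) + 2370015) + 252791) = 512*(-2151) - 1/(((3 + 350) + 2370015) + 252791) = -1101312 - 1/((353 + 2370015) + 252791) = -1101312 - 1/(2370368 + 252791) = -1101312 - 1/2623159 = -2888916484609/2623159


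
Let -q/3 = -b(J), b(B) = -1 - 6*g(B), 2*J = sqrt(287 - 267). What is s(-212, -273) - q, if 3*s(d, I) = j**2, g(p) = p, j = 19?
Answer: 370/3 + 18*sqrt(5) ≈ 163.58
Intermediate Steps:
s(d, I) = 361/3 (s(d, I) = (1/3)*19**2 = (1/3)*361 = 361/3)
J = sqrt(5) (J = sqrt(287 - 267)/2 = sqrt(20)/2 = (2*sqrt(5))/2 = sqrt(5) ≈ 2.2361)
b(B) = -1 - 6*B
q = -3 - 18*sqrt(5) (q = -(-3)*(-1 - 6*sqrt(5)) = -3*(1 + 6*sqrt(5)) = -3 - 18*sqrt(5) ≈ -43.249)
s(-212, -273) - q = 361/3 - (-3 - 18*sqrt(5)) = 361/3 + (3 + 18*sqrt(5)) = 370/3 + 18*sqrt(5)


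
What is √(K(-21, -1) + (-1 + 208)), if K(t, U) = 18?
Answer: 15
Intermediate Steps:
√(K(-21, -1) + (-1 + 208)) = √(18 + (-1 + 208)) = √(18 + 207) = √225 = 15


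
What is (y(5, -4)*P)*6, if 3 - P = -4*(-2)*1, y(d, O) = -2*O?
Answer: -240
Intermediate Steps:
P = -5 (P = 3 - (-4*(-2)) = 3 - 8 = -5)
(y(5, -4)*P)*6 = (-2*(-4)*(-5))*6 = (8*(-5))*6 = -40*6 = -240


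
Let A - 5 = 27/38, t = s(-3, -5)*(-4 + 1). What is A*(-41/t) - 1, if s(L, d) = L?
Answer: -9239/342 ≈ -27.015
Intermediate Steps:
t = 9 (t = -3*(-4 + 1) = -3*(-3) = 9)
A = 217/38 (A = 5 + 27/38 = 217/38 ≈ 5.7105)
A*(-41/t) - 1 = 217*(-41/9)/38 - 1 = 217*(-41*1/9)/38 - 1 = (217/38)*(-41/9) - 1 = -8897/342 - 1 = -9239/342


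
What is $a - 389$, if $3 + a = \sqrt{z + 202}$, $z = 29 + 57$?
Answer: $-392 + 12 \sqrt{2} \approx -375.03$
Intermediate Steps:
$z = 86$
$a = -3 + 12 \sqrt{2}$ ($a = -3 + \sqrt{86 + 202} = -3 + \sqrt{288} = -3 + 12 \sqrt{2} \approx 13.971$)
$a - 389 = \left(-3 + 12 \sqrt{2}\right) - 389 = -392 + 12 \sqrt{2}$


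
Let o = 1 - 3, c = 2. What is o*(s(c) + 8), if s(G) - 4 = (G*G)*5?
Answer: -64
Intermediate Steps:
s(G) = 4 + 5*G**2 (s(G) = 4 + (G*G)*5 = 4 + G**2*5 = 4 + 5*G**2)
o = -2
o*(s(c) + 8) = -2*((4 + 5*2**2) + 8) = -2*((4 + 5*4) + 8) = -2*((4 + 20) + 8) = -2*(24 + 8) = -2*32 = -64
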